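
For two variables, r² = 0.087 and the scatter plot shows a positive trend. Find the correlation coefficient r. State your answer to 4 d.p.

|r| = √0.087 = 0.2950
The association is positive, so r = 0.2950.

0.2950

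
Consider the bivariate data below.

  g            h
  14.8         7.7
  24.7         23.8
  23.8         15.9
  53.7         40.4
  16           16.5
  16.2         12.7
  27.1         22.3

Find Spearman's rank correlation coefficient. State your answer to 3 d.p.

0.857

Rank g: 1, 5, 4, 7, 2, 3, 6
Rank h: 1, 6, 3, 7, 4, 2, 5
d = rank(g) − rank(h): 0, -1, 1, 0, -2, 1, 1; Σd² = 8
ρ = 1 − 6Σd² / [n(n²−1)] = 1 − 6×8 / (7×48) = 1 − 48/336 ≈ 0.857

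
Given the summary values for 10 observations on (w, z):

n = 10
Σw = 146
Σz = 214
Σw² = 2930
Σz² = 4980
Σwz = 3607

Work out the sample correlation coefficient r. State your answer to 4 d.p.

r = (nΣwz − ΣwΣz) / √[(nΣw² − (Σw)²)(nΣz² − (Σz)²)]
Numerator: 10×3607 − 146×214 = 4826
Denominator: √[(29300 − 21316)(49800 − 45796)] = √[7984 × 4004] = 5654.0195
r = 4826 / 5654.0195 ≈ 0.8536

0.8536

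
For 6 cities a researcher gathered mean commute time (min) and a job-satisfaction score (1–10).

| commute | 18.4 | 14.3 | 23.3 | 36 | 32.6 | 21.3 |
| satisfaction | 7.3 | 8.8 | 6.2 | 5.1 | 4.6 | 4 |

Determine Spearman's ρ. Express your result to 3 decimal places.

Rank commute: 2, 1, 4, 6, 5, 3
Rank satisfaction: 5, 6, 4, 3, 2, 1
d = rank(commute) − rank(satisfaction): -3, -5, 0, 3, 3, 2; Σd² = 56
ρ = 1 − 6Σd² / [n(n²−1)] = 1 − 6×56 / (6×35) = 1 − 336/210 ≈ -0.600

-0.600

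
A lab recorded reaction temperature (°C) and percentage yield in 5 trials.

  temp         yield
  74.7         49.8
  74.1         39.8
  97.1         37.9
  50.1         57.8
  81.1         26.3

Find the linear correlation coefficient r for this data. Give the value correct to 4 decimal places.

n = 5, Σx = 377.1, Σy = 211.6, Σx² = 29586.53, Σy² = 9533.02, Σxy = 15378.04
nΣxy − ΣxΣy = 76890.2 − 79794.36 = -2904.16
nΣx² − (Σx)² = 147932.65 − 142204.41 = 5728.24; nΣy² − (Σy)² = 47665.1 − 44774.56 = 2890.54
r = -2904.16 / √(5728.24 × 2890.54) = -2904.16 / 4069.1162 ≈ -0.7137

-0.7137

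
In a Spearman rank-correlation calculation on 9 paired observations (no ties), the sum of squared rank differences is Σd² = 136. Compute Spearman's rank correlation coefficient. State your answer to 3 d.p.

-0.133

ρ = 1 − 6Σd² / [n(n²−1)] = 1 − 6×136 / (9×80)
  = 1 − 816/720 = 1 − 1.1333 ≈ -0.133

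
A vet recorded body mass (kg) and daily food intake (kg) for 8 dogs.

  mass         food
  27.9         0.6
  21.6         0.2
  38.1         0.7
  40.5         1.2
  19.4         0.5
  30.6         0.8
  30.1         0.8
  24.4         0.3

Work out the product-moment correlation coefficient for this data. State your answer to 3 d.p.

n = 8, Σx = 232.6, Σy = 5.1, Σx² = 7150.92, Σy² = 3.95, Σxy = 161.91
nΣxy − ΣxΣy = 1295.28 − 1186.26 = 109.02
nΣx² − (Σx)² = 57207.36 − 54102.76 = 3104.6; nΣy² − (Σy)² = 31.6 − 26.01 = 5.59
r = 109.02 / √(3104.6 × 5.59) = 109.02 / 131.7373 ≈ 0.828

0.828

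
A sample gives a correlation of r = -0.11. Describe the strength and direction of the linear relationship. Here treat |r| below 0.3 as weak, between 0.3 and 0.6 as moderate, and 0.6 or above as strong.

weak negative

r = -0.11 < 0 so the relationship is negative.
|r| = 0.11, which falls in the weak range.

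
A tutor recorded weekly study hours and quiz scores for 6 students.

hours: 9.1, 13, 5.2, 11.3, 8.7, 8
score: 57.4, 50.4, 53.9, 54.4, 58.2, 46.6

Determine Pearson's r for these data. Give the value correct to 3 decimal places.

n = 6, Σx = 55.3, Σy = 320.9, Σx² = 546.23, Σy² = 17258.29, Σxy = 2951.68
nΣxy − ΣxΣy = 17710.08 − 17745.77 = -35.69
nΣx² − (Σx)² = 3277.38 − 3058.09 = 219.29; nΣy² − (Σy)² = 103549.74 − 102976.81 = 572.93
r = -35.69 / √(219.29 × 572.93) = -35.69 / 354.4543 ≈ -0.101

-0.101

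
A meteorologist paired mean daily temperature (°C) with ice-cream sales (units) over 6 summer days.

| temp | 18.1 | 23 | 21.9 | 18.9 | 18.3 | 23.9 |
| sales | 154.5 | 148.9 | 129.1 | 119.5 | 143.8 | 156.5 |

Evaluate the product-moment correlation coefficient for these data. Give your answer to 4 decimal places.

n = 6, Σx = 124.1, Σy = 852.3, Σx² = 2599.53, Σy² = 122159.21, Σxy = 17678.88
nΣxy − ΣxΣy = 106073.28 − 105770.43 = 302.85
nΣx² − (Σx)² = 15597.18 − 15400.81 = 196.37; nΣy² − (Σy)² = 732955.26 − 726415.29 = 6539.97
r = 302.85 / √(196.37 × 6539.97) = 302.85 / 1133.2493 ≈ 0.2672

0.2672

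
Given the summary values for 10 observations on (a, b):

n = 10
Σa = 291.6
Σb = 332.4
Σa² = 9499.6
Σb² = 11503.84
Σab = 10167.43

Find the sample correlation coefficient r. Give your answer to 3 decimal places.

r = (nΣab − ΣaΣb) / √[(nΣa² − (Σa)²)(nΣb² − (Σb)²)]
Numerator: 10×10167.43 − 291.6×332.4 = 4746.46
Denominator: √[(94996 − 85030.56)(115038.4 − 110489.76)] = √[9965.44 × 4548.64] = 6732.6963
r = 4746.46 / 6732.6963 ≈ 0.705

0.705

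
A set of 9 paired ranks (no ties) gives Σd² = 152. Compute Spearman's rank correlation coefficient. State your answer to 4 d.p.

ρ = 1 − 6Σd² / [n(n²−1)] = 1 − 6×152 / (9×80)
  = 1 − 912/720 = 1 − 1.26667 ≈ -0.2667

-0.2667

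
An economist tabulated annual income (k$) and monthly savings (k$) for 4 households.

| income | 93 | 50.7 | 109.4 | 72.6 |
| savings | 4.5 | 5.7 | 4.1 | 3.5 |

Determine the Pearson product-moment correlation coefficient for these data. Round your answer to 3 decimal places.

-0.554

n = 4, Σx = 325.7, Σy = 17.8, Σx² = 28458.61, Σy² = 81.8, Σxy = 1410.13
nΣxy − ΣxΣy = 5640.52 − 5797.46 = -156.94
nΣx² − (Σx)² = 113834.44 − 106080.49 = 7753.95; nΣy² − (Σy)² = 327.2 − 316.84 = 10.36
r = -156.94 / √(7753.95 × 10.36) = -156.94 / 283.4271 ≈ -0.554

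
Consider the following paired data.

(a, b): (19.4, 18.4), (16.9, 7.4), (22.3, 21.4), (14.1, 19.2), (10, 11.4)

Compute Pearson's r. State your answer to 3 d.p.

0.510

n = 5, Σa = 82.7, Σb = 77.8, Σa² = 1458.07, Σb² = 1349.88, Σab = 1343.96
nΣab − ΣaΣb = 6719.8 − 6434.06 = 285.74
nΣa² − (Σa)² = 7290.35 − 6839.29 = 451.06; nΣb² − (Σb)² = 6749.4 − 6052.84 = 696.56
r = 285.74 / √(451.06 × 696.56) = 285.74 / 560.5269 ≈ 0.510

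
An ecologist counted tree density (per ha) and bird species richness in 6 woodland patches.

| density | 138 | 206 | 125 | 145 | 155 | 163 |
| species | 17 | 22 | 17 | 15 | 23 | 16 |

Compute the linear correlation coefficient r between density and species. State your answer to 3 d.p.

0.565

n = 6, Σx = 932, Σy = 110, Σx² = 148724, Σy² = 2072, Σxy = 17351
nΣxy − ΣxΣy = 104106 − 102520 = 1586
nΣx² − (Σx)² = 892344 − 868624 = 23720; nΣy² − (Σy)² = 12432 − 12100 = 332
r = 1586 / √(23720 × 332) = 1586 / 2806.2502 ≈ 0.565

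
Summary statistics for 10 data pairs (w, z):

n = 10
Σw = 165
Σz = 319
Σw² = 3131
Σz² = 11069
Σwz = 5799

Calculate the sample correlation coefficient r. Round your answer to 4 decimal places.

r = (nΣwz − ΣwΣz) / √[(nΣw² − (Σw)²)(nΣz² − (Σz)²)]
Numerator: 10×5799 − 165×319 = 5355
Denominator: √[(31310 − 27225)(110690 − 101761)] = √[4085 × 8929] = 6039.4507
r = 5355 / 6039.4507 ≈ 0.8867

0.8867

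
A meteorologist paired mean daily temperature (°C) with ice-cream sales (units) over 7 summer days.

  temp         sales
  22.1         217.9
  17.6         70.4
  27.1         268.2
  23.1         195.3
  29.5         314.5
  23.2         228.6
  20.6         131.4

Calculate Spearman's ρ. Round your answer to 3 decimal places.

Rank temp: 3, 1, 6, 4, 7, 5, 2
Rank sales: 4, 1, 6, 3, 7, 5, 2
d = rank(temp) − rank(sales): -1, 0, 0, 1, 0, 0, 0; Σd² = 2
ρ = 1 − 6Σd² / [n(n²−1)] = 1 − 6×2 / (7×48) = 1 − 12/336 ≈ 0.964

0.964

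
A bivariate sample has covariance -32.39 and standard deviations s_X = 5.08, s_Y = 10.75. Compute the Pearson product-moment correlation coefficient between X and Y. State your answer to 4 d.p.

r = Cov(X,Y) / (s_X · s_Y) = -32.39 / (5.08 × 10.75)
  = -32.39 / 54.6100 ≈ -0.5931

-0.5931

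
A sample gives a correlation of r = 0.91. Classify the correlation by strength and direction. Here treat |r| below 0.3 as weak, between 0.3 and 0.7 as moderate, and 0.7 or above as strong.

r = 0.91 > 0 so the relationship is positive.
|r| = 0.91, which falls in the strong range.

strong positive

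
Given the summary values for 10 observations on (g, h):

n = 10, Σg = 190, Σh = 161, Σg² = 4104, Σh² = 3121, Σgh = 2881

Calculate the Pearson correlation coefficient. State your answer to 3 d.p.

-0.348

r = (nΣgh − ΣgΣh) / √[(nΣg² − (Σg)²)(nΣh² − (Σh)²)]
Numerator: 10×2881 − 190×161 = -1780
Denominator: √[(41040 − 36100)(31210 − 25921)] = √[4940 × 5289] = 5111.5223
r = -1780 / 5111.5223 ≈ -0.348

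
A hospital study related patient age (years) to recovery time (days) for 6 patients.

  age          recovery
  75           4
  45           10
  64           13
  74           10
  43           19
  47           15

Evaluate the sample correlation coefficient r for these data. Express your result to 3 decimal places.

-0.724

n = 6, Σx = 348, Σy = 71, Σx² = 21280, Σy² = 971, Σxy = 3844
nΣxy − ΣxΣy = 23064 − 24708 = -1644
nΣx² − (Σx)² = 127680 − 121104 = 6576; nΣy² − (Σy)² = 5826 − 5041 = 785
r = -1644 / √(6576 × 785) = -1644 / 2272.0387 ≈ -0.724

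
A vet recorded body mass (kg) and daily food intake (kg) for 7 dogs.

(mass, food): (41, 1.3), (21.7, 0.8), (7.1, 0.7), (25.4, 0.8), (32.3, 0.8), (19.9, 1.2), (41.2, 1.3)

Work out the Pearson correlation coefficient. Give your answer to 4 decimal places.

0.6774

n = 7, Σx = 188.6, Σy = 6.9, Σx² = 5984.2, Σy² = 7.23, Σxy = 199.23
nΣxy − ΣxΣy = 1394.61 − 1301.34 = 93.27
nΣx² − (Σx)² = 41889.4 − 35569.96 = 6319.44; nΣy² − (Σy)² = 50.61 − 47.61 = 3
r = 93.27 / √(6319.44 × 3) = 93.27 / 137.6892 ≈ 0.6774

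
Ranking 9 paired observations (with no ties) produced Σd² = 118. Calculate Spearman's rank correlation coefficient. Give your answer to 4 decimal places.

0.0167

ρ = 1 − 6Σd² / [n(n²−1)] = 1 − 6×118 / (9×80)
  = 1 − 708/720 = 1 − 0.98333 ≈ 0.0167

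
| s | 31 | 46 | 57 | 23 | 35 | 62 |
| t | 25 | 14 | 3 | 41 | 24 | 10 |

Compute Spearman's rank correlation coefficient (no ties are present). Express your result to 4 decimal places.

Rank s: 2, 4, 5, 1, 3, 6
Rank t: 5, 3, 1, 6, 4, 2
d = rank(s) − rank(t): -3, 1, 4, -5, -1, 4; Σd² = 68
ρ = 1 − 6Σd² / [n(n²−1)] = 1 − 6×68 / (6×35) = 1 − 408/210 ≈ -0.9429

-0.9429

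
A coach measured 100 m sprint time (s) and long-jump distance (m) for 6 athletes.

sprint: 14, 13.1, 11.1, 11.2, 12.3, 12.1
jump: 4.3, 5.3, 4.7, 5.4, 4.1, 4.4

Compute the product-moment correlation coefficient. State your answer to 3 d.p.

n = 6, Σx = 73.8, Σy = 28.2, Σx² = 913.96, Σy² = 134, Σxy = 345.95
nΣxy − ΣxΣy = 2075.7 − 2081.16 = -5.46
nΣx² − (Σx)² = 5483.76 − 5446.44 = 37.32; nΣy² − (Σy)² = 804 − 795.24 = 8.76
r = -5.46 / √(37.32 × 8.76) = -5.46 / 18.0810 ≈ -0.302

-0.302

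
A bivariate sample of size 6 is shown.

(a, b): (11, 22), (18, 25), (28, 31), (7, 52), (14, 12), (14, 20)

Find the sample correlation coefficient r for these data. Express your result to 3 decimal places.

-0.226

n = 6, Σa = 92, Σb = 162, Σa² = 1670, Σb² = 5318, Σab = 2372
nΣab − ΣaΣb = 14232 − 14904 = -672
nΣa² − (Σa)² = 10020 − 8464 = 1556; nΣb² − (Σb)² = 31908 − 26244 = 5664
r = -672 / √(1556 × 5664) = -672 / 2968.7007 ≈ -0.226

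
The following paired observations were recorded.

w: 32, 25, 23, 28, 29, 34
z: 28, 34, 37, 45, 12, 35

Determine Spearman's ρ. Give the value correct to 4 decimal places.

-0.3714

Rank w: 5, 2, 1, 3, 4, 6
Rank z: 2, 3, 5, 6, 1, 4
d = rank(w) − rank(z): 3, -1, -4, -3, 3, 2; Σd² = 48
ρ = 1 − 6Σd² / [n(n²−1)] = 1 − 6×48 / (6×35) = 1 − 288/210 ≈ -0.3714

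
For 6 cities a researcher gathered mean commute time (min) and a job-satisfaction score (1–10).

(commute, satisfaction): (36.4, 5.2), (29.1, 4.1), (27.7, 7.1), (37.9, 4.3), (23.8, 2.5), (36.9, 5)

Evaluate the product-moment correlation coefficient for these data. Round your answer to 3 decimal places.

n = 6, Σx = 191.8, Σy = 28.2, Σx² = 6303.52, Σy² = 144, Σxy = 912.23
nΣxy − ΣxΣy = 5473.38 − 5408.76 = 64.62
nΣx² − (Σx)² = 37821.12 − 36787.24 = 1033.88; nΣy² − (Σy)² = 864 − 795.24 = 68.76
r = 64.62 / √(1033.88 × 68.76) = 64.62 / 266.6263 ≈ 0.242

0.242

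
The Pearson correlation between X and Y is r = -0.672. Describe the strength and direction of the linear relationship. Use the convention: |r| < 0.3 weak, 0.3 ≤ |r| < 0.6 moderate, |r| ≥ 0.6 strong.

strong negative

r = -0.672 < 0 so the relationship is negative.
|r| = 0.672, which falls in the strong range.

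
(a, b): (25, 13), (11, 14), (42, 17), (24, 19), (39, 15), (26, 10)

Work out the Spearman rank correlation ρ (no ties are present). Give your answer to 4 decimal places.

Rank a: 3, 1, 6, 2, 5, 4
Rank b: 2, 3, 5, 6, 4, 1
d = rank(a) − rank(b): 1, -2, 1, -4, 1, 3; Σd² = 32
ρ = 1 − 6Σd² / [n(n²−1)] = 1 − 6×32 / (6×35) = 1 − 192/210 ≈ 0.0857

0.0857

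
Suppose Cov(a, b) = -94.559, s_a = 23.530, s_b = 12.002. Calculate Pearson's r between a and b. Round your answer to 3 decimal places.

-0.335

r = Cov(a,b) / (s_a · s_b) = -94.559 / (23.530 × 12.002)
  = -94.559 / 282.4071 ≈ -0.335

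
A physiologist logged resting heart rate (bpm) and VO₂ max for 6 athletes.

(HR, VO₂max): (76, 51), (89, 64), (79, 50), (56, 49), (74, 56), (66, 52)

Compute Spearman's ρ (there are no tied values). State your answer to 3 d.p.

0.486

Rank HR: 4, 6, 5, 1, 3, 2
Rank VO₂max: 3, 6, 2, 1, 5, 4
d = rank(HR) − rank(VO₂max): 1, 0, 3, 0, -2, -2; Σd² = 18
ρ = 1 − 6Σd² / [n(n²−1)] = 1 − 6×18 / (6×35) = 1 − 108/210 ≈ 0.486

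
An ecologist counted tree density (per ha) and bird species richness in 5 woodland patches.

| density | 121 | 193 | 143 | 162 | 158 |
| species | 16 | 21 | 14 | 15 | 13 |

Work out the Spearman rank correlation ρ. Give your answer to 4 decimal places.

Rank density: 1, 5, 2, 4, 3
Rank species: 4, 5, 2, 3, 1
d = rank(density) − rank(species): -3, 0, 0, 1, 2; Σd² = 14
ρ = 1 − 6Σd² / [n(n²−1)] = 1 − 6×14 / (5×24) = 1 − 84/120 ≈ 0.3000

0.3000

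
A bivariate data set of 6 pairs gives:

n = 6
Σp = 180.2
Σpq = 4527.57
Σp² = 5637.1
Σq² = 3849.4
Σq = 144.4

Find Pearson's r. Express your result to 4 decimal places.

0.6573

r = (nΣpq − ΣpΣq) / √[(nΣp² − (Σp)²)(nΣq² − (Σq)²)]
Numerator: 6×4527.57 − 180.2×144.4 = 1144.54
Denominator: √[(33822.6 − 32472.04)(23096.4 − 20851.36)] = √[1350.56 × 2245.04] = 1741.2815
r = 1144.54 / 1741.2815 ≈ 0.6573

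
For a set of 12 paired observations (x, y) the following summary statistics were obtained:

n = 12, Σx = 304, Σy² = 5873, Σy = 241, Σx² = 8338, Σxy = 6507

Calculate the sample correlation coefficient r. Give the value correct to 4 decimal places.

0.4953

r = (nΣxy − ΣxΣy) / √[(nΣx² − (Σx)²)(nΣy² − (Σy)²)]
Numerator: 12×6507 − 304×241 = 4820
Denominator: √[(100056 − 92416)(70476 − 58081)] = √[7640 × 12395] = 9731.2795
r = 4820 / 9731.2795 ≈ 0.4953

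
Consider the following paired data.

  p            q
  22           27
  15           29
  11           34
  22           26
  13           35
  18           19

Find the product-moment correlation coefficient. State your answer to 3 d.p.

n = 6, Σp = 101, Σq = 170, Σp² = 1807, Σq² = 4988, Σpq = 2772
nΣpq − ΣpΣq = 16632 − 17170 = -538
nΣp² − (Σp)² = 10842 − 10201 = 641; nΣq² − (Σq)² = 29928 − 28900 = 1028
r = -538 / √(641 × 1028) = -538 / 811.7561 ≈ -0.663

-0.663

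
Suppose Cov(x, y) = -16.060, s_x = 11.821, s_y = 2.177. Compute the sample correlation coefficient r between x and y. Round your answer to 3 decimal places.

-0.624

r = Cov(x,y) / (s_x · s_y) = -16.060 / (11.821 × 2.177)
  = -16.060 / 25.7343 ≈ -0.624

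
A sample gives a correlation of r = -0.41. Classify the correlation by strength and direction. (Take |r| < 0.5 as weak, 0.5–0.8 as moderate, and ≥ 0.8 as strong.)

weak negative

r = -0.41 < 0 so the relationship is negative.
|r| = 0.41, which falls in the weak range.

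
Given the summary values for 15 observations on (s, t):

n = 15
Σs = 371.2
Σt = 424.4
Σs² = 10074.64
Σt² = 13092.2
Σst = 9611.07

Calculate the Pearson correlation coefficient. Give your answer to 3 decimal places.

r = (nΣst − ΣsΣt) / √[(nΣs² − (Σs)²)(nΣt² − (Σt)²)]
Numerator: 15×9611.07 − 371.2×424.4 = -13371.23
Denominator: √[(151119.6 − 137789.44)(196383 − 180115.36)] = √[13330.16 × 16267.64] = 14725.8359
r = -13371.23 / 14725.8359 ≈ -0.908

-0.908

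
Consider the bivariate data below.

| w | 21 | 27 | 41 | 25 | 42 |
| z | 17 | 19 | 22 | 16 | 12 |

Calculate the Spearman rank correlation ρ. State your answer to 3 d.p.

-0.100

Rank w: 1, 3, 4, 2, 5
Rank z: 3, 4, 5, 2, 1
d = rank(w) − rank(z): -2, -1, -1, 0, 4; Σd² = 22
ρ = 1 − 6Σd² / [n(n²−1)] = 1 − 6×22 / (5×24) = 1 − 132/120 ≈ -0.100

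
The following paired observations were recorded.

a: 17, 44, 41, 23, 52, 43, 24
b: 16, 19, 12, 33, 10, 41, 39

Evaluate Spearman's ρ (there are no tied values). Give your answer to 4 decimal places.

Rank a: 1, 6, 4, 2, 7, 5, 3
Rank b: 3, 4, 2, 5, 1, 7, 6
d = rank(a) − rank(b): -2, 2, 2, -3, 6, -2, -3; Σd² = 70
ρ = 1 − 6Σd² / [n(n²−1)] = 1 − 6×70 / (7×48) = 1 − 420/336 ≈ -0.2500

-0.2500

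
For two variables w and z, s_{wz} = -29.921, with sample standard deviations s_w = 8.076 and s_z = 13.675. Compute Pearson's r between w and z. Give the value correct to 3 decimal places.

r = Cov(w,z) / (s_w · s_z) = -29.921 / (8.076 × 13.675)
  = -29.921 / 110.4393 ≈ -0.271

-0.271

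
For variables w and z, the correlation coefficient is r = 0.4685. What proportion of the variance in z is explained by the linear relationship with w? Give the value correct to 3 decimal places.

0.219

r² = (0.4685)² = 0.219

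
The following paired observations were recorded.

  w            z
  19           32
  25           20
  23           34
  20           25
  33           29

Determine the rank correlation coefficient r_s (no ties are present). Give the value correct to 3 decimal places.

Rank w: 1, 4, 3, 2, 5
Rank z: 4, 1, 5, 2, 3
d = rank(w) − rank(z): -3, 3, -2, 0, 2; Σd² = 26
ρ = 1 − 6Σd² / [n(n²−1)] = 1 − 6×26 / (5×24) = 1 − 156/120 ≈ -0.300

-0.300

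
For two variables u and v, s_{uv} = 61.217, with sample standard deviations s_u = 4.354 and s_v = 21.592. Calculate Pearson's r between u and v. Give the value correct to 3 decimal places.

0.651

r = Cov(u,v) / (s_u · s_v) = 61.217 / (4.354 × 21.592)
  = 61.217 / 94.0116 ≈ 0.651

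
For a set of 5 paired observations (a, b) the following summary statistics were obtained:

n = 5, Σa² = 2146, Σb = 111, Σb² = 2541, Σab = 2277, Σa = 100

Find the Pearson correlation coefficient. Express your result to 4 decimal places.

0.5383

r = (nΣab − ΣaΣb) / √[(nΣa² − (Σa)²)(nΣb² − (Σb)²)]
Numerator: 5×2277 − 100×111 = 285
Denominator: √[(10730 − 10000)(12705 − 12321)] = √[730 × 384] = 529.4525
r = 285 / 529.4525 ≈ 0.5383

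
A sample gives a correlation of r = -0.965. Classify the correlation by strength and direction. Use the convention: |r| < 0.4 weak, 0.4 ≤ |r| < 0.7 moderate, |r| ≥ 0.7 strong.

strong negative

r = -0.965 < 0 so the relationship is negative.
|r| = 0.965, which falls in the strong range.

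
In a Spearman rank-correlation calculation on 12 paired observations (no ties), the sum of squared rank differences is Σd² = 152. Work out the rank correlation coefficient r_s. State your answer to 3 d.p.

0.469

ρ = 1 − 6Σd² / [n(n²−1)] = 1 − 6×152 / (12×143)
  = 1 − 912/1716 = 1 − 0.5315 ≈ 0.469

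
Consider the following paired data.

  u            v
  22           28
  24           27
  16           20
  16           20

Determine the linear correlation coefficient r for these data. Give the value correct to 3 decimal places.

n = 4, Σu = 78, Σv = 95, Σu² = 1572, Σv² = 2313, Σuv = 1904
nΣuv − ΣuΣv = 7616 − 7410 = 206
nΣu² − (Σu)² = 6288 − 6084 = 204; nΣv² − (Σv)² = 9252 − 9025 = 227
r = 206 / √(204 × 227) = 206 / 215.1929 ≈ 0.957

0.957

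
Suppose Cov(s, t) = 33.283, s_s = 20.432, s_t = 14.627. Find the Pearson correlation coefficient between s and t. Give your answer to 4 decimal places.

0.1114

r = Cov(s,t) / (s_s · s_t) = 33.283 / (20.432 × 14.627)
  = 33.283 / 298.8589 ≈ 0.1114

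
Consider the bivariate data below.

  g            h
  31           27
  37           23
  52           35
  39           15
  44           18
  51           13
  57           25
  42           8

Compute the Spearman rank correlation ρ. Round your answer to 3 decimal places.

0.095

Rank g: 1, 2, 7, 3, 5, 6, 8, 4
Rank h: 7, 5, 8, 3, 4, 2, 6, 1
d = rank(g) − rank(h): -6, -3, -1, 0, 1, 4, 2, 3; Σd² = 76
ρ = 1 − 6Σd² / [n(n²−1)] = 1 − 6×76 / (8×63) = 1 − 456/504 ≈ 0.095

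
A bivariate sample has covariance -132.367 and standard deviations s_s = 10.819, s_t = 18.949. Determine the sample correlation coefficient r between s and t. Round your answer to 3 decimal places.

-0.646

r = Cov(s,t) / (s_s · s_t) = -132.367 / (10.819 × 18.949)
  = -132.367 / 205.0092 ≈ -0.646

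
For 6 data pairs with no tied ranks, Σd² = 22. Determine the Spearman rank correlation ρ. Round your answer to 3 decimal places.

ρ = 1 − 6Σd² / [n(n²−1)] = 1 − 6×22 / (6×35)
  = 1 − 132/210 = 1 − 0.6286 ≈ 0.371

0.371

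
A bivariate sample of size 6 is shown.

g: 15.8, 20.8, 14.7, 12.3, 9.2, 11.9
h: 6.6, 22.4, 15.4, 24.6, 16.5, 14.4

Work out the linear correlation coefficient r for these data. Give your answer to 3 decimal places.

n = 6, Σg = 84.7, Σh = 99.9, Σg² = 1275.91, Σh² = 1867.25, Σgh = 1422.32
nΣgh − ΣgΣh = 8533.92 − 8461.53 = 72.39
nΣg² − (Σg)² = 7655.46 − 7174.09 = 481.37; nΣh² − (Σh)² = 11203.5 − 9980.01 = 1223.49
r = 72.39 / √(481.37 × 1223.49) = 72.39 / 767.4317 ≈ 0.094

0.094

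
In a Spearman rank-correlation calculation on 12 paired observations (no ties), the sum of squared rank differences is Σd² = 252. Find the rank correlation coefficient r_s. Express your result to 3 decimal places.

ρ = 1 − 6Σd² / [n(n²−1)] = 1 − 6×252 / (12×143)
  = 1 − 1512/1716 = 1 − 0.8811 ≈ 0.119

0.119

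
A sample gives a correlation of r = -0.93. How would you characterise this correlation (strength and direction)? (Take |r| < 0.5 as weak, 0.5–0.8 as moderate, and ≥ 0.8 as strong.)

strong negative

r = -0.93 < 0 so the relationship is negative.
|r| = 0.93, which falls in the strong range.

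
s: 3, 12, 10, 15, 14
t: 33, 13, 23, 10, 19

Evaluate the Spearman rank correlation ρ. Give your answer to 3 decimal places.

Rank s: 1, 3, 2, 5, 4
Rank t: 5, 2, 4, 1, 3
d = rank(s) − rank(t): -4, 1, -2, 4, 1; Σd² = 38
ρ = 1 − 6Σd² / [n(n²−1)] = 1 − 6×38 / (5×24) = 1 − 228/120 ≈ -0.900

-0.900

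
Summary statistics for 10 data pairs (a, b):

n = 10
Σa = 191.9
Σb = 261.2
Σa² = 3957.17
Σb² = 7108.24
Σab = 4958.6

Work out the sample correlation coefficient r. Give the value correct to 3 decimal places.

r = (nΣab − ΣaΣb) / √[(nΣa² − (Σa)²)(nΣb² − (Σb)²)]
Numerator: 10×4958.6 − 191.9×261.2 = -538.28
Denominator: √[(39571.7 − 36825.61)(71082.4 − 68225.44)] = √[2746.09 × 2856.96] = 2800.9765
r = -538.28 / 2800.9765 ≈ -0.192

-0.192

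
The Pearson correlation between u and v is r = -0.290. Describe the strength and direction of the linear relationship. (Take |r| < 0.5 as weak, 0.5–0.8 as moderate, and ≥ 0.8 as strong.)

weak negative

r = -0.290 < 0 so the relationship is negative.
|r| = 0.290, which falls in the weak range.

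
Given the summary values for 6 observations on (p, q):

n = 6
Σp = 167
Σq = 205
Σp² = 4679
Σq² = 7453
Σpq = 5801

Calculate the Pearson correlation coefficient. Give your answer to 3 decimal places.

r = (nΣpq − ΣpΣq) / √[(nΣp² − (Σp)²)(nΣq² − (Σq)²)]
Numerator: 6×5801 − 167×205 = 571
Denominator: √[(28074 − 27889)(44718 − 42025)] = √[185 × 2693] = 705.8364
r = 571 / 705.8364 ≈ 0.809

0.809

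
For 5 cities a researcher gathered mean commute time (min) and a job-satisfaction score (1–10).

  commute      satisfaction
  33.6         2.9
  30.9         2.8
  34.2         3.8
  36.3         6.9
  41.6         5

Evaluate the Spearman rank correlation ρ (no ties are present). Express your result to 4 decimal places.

Rank commute: 2, 1, 3, 4, 5
Rank satisfaction: 2, 1, 3, 5, 4
d = rank(commute) − rank(satisfaction): 0, 0, 0, -1, 1; Σd² = 2
ρ = 1 − 6Σd² / [n(n²−1)] = 1 − 6×2 / (5×24) = 1 − 12/120 ≈ 0.9000

0.9000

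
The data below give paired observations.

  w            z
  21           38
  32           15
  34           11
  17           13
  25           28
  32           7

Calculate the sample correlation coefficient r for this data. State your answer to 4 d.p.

-0.5090

n = 6, Σw = 161, Σz = 112, Σw² = 4559, Σz² = 2792, Σwz = 2797
nΣwz − ΣwΣz = 16782 − 18032 = -1250
nΣw² − (Σw)² = 27354 − 25921 = 1433; nΣz² − (Σz)² = 16752 − 12544 = 4208
r = -1250 / √(1433 × 4208) = -1250 / 2455.6189 ≈ -0.5090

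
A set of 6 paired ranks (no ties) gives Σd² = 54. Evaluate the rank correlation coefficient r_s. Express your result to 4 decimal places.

-0.5429

ρ = 1 − 6Σd² / [n(n²−1)] = 1 − 6×54 / (6×35)
  = 1 − 324/210 = 1 − 1.54286 ≈ -0.5429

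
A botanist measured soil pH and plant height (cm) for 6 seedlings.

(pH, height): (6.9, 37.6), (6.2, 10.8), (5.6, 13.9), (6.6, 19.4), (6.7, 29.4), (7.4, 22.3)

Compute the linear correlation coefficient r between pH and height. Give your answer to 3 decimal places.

0.597

n = 6, Σx = 39.4, Σy = 133.4, Σx² = 260.62, Σy² = 3461.62, Σxy = 894.28
nΣxy − ΣxΣy = 5365.68 − 5255.96 = 109.72
nΣx² − (Σx)² = 1563.72 − 1552.36 = 11.36; nΣy² − (Σy)² = 20769.72 − 17795.56 = 2974.16
r = 109.72 / √(11.36 × 2974.16) = 109.72 / 183.8109 ≈ 0.597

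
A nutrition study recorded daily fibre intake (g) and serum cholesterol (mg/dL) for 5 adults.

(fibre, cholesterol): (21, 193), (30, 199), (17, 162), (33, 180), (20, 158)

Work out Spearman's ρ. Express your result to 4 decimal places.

Rank fibre: 3, 4, 1, 5, 2
Rank cholesterol: 4, 5, 2, 3, 1
d = rank(fibre) − rank(cholesterol): -1, -1, -1, 2, 1; Σd² = 8
ρ = 1 − 6Σd² / [n(n²−1)] = 1 − 6×8 / (5×24) = 1 − 48/120 ≈ 0.6000

0.6000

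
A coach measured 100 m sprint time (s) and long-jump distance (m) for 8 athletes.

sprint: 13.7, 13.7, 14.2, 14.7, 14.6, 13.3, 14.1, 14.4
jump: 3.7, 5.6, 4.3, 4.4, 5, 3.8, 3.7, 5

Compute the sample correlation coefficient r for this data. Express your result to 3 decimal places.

0.312

n = 8, Σx = 112.7, Σy = 35.5, Σx² = 1589.33, Σy² = 161.03, Σxy = 500.86
nΣxy − ΣxΣy = 4006.88 − 4000.85 = 6.03
nΣx² − (Σx)² = 12714.64 − 12701.29 = 13.35; nΣy² − (Σy)² = 1288.24 − 1260.25 = 27.99
r = 6.03 / √(13.35 × 27.99) = 6.03 / 19.3305 ≈ 0.312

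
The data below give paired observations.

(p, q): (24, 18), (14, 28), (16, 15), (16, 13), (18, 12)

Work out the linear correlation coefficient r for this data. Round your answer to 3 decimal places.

n = 5, Σp = 88, Σq = 86, Σp² = 1608, Σq² = 1646, Σpq = 1488
nΣpq − ΣpΣq = 7440 − 7568 = -128
nΣp² − (Σp)² = 8040 − 7744 = 296; nΣq² − (Σq)² = 8230 − 7396 = 834
r = -128 / √(296 × 834) = -128 / 496.8541 ≈ -0.258

-0.258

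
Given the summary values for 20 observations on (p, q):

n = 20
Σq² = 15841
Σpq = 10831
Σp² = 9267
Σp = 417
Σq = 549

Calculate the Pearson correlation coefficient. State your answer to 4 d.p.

-0.9266

r = (nΣpq − ΣpΣq) / √[(nΣp² − (Σp)²)(nΣq² − (Σq)²)]
Numerator: 20×10831 − 417×549 = -12313
Denominator: √[(185340 − 173889)(316820 − 301401)] = √[11451 × 15419] = 13287.6999
r = -12313 / 13287.6999 ≈ -0.9266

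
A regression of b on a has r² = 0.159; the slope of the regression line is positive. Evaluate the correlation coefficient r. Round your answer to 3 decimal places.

0.399

|r| = √0.159 = 0.399
The association is positive, so r = 0.399.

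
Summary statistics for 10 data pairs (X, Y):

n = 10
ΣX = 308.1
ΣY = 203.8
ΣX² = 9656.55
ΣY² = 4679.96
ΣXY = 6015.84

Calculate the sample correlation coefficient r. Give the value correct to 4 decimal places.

r = (nΣXY − ΣXΣY) / √[(nΣX² − (ΣX)²)(nΣY² − (ΣY)²)]
Numerator: 10×6015.84 − 308.1×203.8 = -2632.38
Denominator: √[(96565.5 − 94925.61)(46799.6 − 41534.44)] = √[1639.89 × 5265.16] = 2938.4151
r = -2632.38 / 2938.4151 ≈ -0.8959

-0.8959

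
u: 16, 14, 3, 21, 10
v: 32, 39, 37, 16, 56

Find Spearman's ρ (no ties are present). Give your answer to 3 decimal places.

-0.700

Rank u: 4, 3, 1, 5, 2
Rank v: 2, 4, 3, 1, 5
d = rank(u) − rank(v): 2, -1, -2, 4, -3; Σd² = 34
ρ = 1 − 6Σd² / [n(n²−1)] = 1 − 6×34 / (5×24) = 1 − 204/120 ≈ -0.700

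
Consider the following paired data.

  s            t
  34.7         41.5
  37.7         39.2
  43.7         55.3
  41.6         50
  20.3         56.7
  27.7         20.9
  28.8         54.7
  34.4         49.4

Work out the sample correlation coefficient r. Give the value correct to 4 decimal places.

n = 8, Σs = 268.9, Σt = 367.7, Σs² = 9457.81, Σt² = 17901.13, Σst = 12419.16
nΣst − ΣsΣt = 99353.28 − 98874.53 = 478.75
nΣs² − (Σs)² = 75662.48 − 72307.21 = 3355.27; nΣt² − (Σt)² = 143209.04 − 135203.29 = 8005.75
r = 478.75 / √(3355.27 × 8005.75) = 478.75 / 5182.8036 ≈ 0.0924

0.0924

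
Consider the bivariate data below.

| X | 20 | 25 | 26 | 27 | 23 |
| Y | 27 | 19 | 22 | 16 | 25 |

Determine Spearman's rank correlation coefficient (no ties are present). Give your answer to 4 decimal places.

-0.9000

Rank X: 1, 3, 4, 5, 2
Rank Y: 5, 2, 3, 1, 4
d = rank(X) − rank(Y): -4, 1, 1, 4, -2; Σd² = 38
ρ = 1 − 6Σd² / [n(n²−1)] = 1 − 6×38 / (5×24) = 1 − 228/120 ≈ -0.9000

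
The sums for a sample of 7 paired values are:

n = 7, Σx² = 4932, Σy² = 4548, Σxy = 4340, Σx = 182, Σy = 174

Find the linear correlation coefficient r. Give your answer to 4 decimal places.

r = (nΣxy − ΣxΣy) / √[(nΣx² − (Σx)²)(nΣy² − (Σy)²)]
Numerator: 7×4340 − 182×174 = -1288
Denominator: √[(34524 − 33124)(31836 − 30276)] = √[1400 × 1560] = 1477.8363
r = -1288 / 1477.8363 ≈ -0.8715

-0.8715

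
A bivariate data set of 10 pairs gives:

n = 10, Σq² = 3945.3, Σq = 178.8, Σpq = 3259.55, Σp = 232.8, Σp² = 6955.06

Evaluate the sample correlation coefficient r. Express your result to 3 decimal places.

r = (nΣpq − ΣpΣq) / √[(nΣp² − (Σp)²)(nΣq² − (Σq)²)]
Numerator: 10×3259.55 − 232.8×178.8 = -9029.14
Denominator: √[(69550.6 − 54195.84)(39453 − 31969.44)] = √[15354.76 × 7483.56] = 10719.5274
r = -9029.14 / 10719.5274 ≈ -0.842

-0.842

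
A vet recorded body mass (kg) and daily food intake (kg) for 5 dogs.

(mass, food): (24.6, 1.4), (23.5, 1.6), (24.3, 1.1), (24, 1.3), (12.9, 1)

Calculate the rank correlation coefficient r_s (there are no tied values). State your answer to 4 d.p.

0.3000

Rank mass: 5, 2, 4, 3, 1
Rank food: 4, 5, 2, 3, 1
d = rank(mass) − rank(food): 1, -3, 2, 0, 0; Σd² = 14
ρ = 1 − 6Σd² / [n(n²−1)] = 1 − 6×14 / (5×24) = 1 − 84/120 ≈ 0.3000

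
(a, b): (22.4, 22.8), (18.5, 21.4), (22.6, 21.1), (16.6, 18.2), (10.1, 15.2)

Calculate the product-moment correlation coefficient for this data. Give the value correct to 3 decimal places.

n = 5, Σa = 90.2, Σb = 98.7, Σa² = 1732.34, Σb² = 1985.29, Σab = 1839.12
nΣab − ΣaΣb = 9195.6 − 8902.74 = 292.86
nΣa² − (Σa)² = 8661.7 − 8136.04 = 525.66; nΣb² − (Σb)² = 9926.45 − 9741.69 = 184.76
r = 292.86 / √(525.66 × 184.76) = 292.86 / 311.6423 ≈ 0.940

0.940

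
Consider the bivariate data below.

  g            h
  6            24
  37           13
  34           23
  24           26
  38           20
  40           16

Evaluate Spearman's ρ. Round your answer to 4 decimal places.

Rank g: 1, 4, 3, 2, 5, 6
Rank h: 5, 1, 4, 6, 3, 2
d = rank(g) − rank(h): -4, 3, -1, -4, 2, 4; Σd² = 62
ρ = 1 − 6Σd² / [n(n²−1)] = 1 − 6×62 / (6×35) = 1 − 372/210 ≈ -0.7714

-0.7714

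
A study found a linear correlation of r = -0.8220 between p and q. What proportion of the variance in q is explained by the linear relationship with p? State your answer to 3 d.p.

0.676

r² = (-0.8220)² = 0.676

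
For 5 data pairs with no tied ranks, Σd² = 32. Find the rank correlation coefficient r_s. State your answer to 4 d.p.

-0.6000

ρ = 1 − 6Σd² / [n(n²−1)] = 1 − 6×32 / (5×24)
  = 1 − 192/120 = 1 − 1.60000 ≈ -0.6000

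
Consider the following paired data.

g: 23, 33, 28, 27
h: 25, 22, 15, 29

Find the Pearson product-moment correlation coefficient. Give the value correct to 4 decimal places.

n = 4, Σg = 111, Σh = 91, Σg² = 3131, Σh² = 2175, Σgh = 2504
nΣgh − ΣgΣh = 10016 − 10101 = -85
nΣg² − (Σg)² = 12524 − 12321 = 203; nΣh² − (Σh)² = 8700 − 8281 = 419
r = -85 / √(203 × 419) = -85 / 291.6453 ≈ -0.2914

-0.2914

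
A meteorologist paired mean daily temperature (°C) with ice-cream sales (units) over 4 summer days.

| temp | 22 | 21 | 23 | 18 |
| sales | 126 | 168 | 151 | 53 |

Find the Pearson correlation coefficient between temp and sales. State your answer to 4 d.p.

n = 4, Σx = 84, Σy = 498, Σx² = 1778, Σy² = 69710, Σxy = 10727
nΣxy − ΣxΣy = 42908 − 41832 = 1076
nΣx² − (Σx)² = 7112 − 7056 = 56; nΣy² − (Σy)² = 278840 − 248004 = 30836
r = 1076 / √(56 × 30836) = 1076 / 1314.0837 ≈ 0.8188

0.8188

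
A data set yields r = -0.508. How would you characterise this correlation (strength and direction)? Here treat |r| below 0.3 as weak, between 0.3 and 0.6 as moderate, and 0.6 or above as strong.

moderate negative

r = -0.508 < 0 so the relationship is negative.
|r| = 0.508, which falls in the moderate range.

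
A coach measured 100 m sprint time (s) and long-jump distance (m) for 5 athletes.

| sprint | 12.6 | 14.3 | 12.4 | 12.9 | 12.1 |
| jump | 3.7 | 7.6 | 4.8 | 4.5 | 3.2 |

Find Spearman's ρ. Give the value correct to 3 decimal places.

0.700

Rank sprint: 3, 5, 2, 4, 1
Rank jump: 2, 5, 4, 3, 1
d = rank(sprint) − rank(jump): 1, 0, -2, 1, 0; Σd² = 6
ρ = 1 − 6Σd² / [n(n²−1)] = 1 − 6×6 / (5×24) = 1 − 36/120 ≈ 0.700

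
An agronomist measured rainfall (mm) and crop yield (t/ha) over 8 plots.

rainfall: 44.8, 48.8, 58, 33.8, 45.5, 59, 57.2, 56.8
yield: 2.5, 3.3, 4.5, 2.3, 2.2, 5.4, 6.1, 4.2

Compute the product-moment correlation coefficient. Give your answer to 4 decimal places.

0.8509

n = 8, Σx = 403.9, Σy = 30.5, Σx² = 20944.25, Σy² = 131.53, Σxy = 1617.96
nΣxy − ΣxΣy = 12943.68 − 12318.95 = 624.73
nΣx² − (Σx)² = 167554 − 163135.21 = 4418.79; nΣy² − (Σy)² = 1052.24 − 930.25 = 121.99
r = 624.73 / √(4418.79 × 121.99) = 624.73 / 734.1990 ≈ 0.8509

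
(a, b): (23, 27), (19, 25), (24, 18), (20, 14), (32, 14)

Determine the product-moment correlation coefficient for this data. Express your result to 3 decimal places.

n = 5, Σa = 118, Σb = 98, Σa² = 2890, Σb² = 2070, Σab = 2256
nΣab − ΣaΣb = 11280 − 11564 = -284
nΣa² − (Σa)² = 14450 − 13924 = 526; nΣb² − (Σb)² = 10350 − 9604 = 746
r = -284 / √(526 × 746) = -284 / 626.4152 ≈ -0.453

-0.453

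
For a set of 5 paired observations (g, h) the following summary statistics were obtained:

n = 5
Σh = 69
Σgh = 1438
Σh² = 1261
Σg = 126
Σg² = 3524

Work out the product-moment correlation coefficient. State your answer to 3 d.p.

r = (nΣgh − ΣgΣh) / √[(nΣg² − (Σg)²)(nΣh² − (Σh)²)]
Numerator: 5×1438 − 126×69 = -1504
Denominator: √[(17620 − 15876)(6305 − 4761)] = √[1744 × 1544] = 1640.9558
r = -1504 / 1640.9558 ≈ -0.917

-0.917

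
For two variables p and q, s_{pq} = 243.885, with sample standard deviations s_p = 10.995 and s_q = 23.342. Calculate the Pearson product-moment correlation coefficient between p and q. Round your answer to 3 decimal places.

r = Cov(p,q) / (s_p · s_q) = 243.885 / (10.995 × 23.342)
  = 243.885 / 256.6453 ≈ 0.950

0.950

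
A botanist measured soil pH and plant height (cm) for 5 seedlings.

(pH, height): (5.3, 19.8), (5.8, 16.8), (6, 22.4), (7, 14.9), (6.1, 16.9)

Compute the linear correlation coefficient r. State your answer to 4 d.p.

-0.5843

n = 5, Σx = 30.2, Σy = 90.8, Σx² = 183.94, Σy² = 1683.66, Σxy = 544.17
nΣxy − ΣxΣy = 2720.85 − 2742.16 = -21.31
nΣx² − (Σx)² = 919.7 − 912.04 = 7.66; nΣy² − (Σy)² = 8418.3 − 8244.64 = 173.66
r = -21.31 / √(7.66 × 173.66) = -21.31 / 36.4724 ≈ -0.5843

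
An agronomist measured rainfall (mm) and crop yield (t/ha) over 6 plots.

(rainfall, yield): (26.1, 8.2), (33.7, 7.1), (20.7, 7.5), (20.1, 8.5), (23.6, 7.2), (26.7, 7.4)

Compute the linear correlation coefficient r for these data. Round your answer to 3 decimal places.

-0.529

n = 6, Σx = 150.9, Σy = 45.9, Σx² = 3919.25, Σy² = 352.75, Σxy = 1146.89
nΣxy − ΣxΣy = 6881.34 − 6926.31 = -44.97
nΣx² − (Σx)² = 23515.5 − 22770.81 = 744.69; nΣy² − (Σy)² = 2116.5 − 2106.81 = 9.69
r = -44.97 / √(744.69 × 9.69) = -44.97 / 84.9473 ≈ -0.529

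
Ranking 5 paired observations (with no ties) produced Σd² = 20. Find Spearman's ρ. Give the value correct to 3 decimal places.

0.000

ρ = 1 − 6Σd² / [n(n²−1)] = 1 − 6×20 / (5×24)
  = 1 − 120/120 = 1 − 1.0000 ≈ 0.000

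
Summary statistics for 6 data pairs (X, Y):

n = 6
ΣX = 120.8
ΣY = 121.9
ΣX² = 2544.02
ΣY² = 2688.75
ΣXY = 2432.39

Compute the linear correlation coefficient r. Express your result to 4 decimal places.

-0.1419

r = (nΣXY − ΣXΣY) / √[(nΣX² − (ΣX)²)(nΣY² − (ΣY)²)]
Numerator: 6×2432.39 − 120.8×121.9 = -131.18
Denominator: √[(15264.12 − 14592.64)(16132.5 − 14859.61)] = √[671.48 × 1272.89] = 924.5108
r = -131.18 / 924.5108 ≈ -0.1419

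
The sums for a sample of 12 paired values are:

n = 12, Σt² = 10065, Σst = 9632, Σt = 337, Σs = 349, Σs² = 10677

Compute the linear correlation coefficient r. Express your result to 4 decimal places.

-0.3005

r = (nΣst − ΣsΣt) / √[(nΣs² − (Σs)²)(nΣt² − (Σt)²)]
Numerator: 12×9632 − 349×337 = -2029
Denominator: √[(128124 − 121801)(120780 − 113569)] = √[6323 × 7211] = 6752.4183
r = -2029 / 6752.4183 ≈ -0.3005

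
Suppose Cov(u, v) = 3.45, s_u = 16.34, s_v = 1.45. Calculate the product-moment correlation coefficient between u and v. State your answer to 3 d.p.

r = Cov(u,v) / (s_u · s_v) = 3.45 / (16.34 × 1.45)
  = 3.45 / 23.6930 ≈ 0.146

0.146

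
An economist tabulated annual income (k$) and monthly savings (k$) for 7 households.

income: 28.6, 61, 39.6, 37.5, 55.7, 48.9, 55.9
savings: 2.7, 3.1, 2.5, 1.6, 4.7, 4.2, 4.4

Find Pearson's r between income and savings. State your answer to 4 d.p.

0.6637

n = 7, Σx = 327.2, Σy = 23.2, Σx² = 16131.88, Σy² = 84.8, Σxy = 1138.45
nΣxy − ΣxΣy = 7969.15 − 7591.04 = 378.11
nΣx² − (Σx)² = 112923.16 − 107059.84 = 5863.32; nΣy² − (Σy)² = 593.6 − 538.24 = 55.36
r = 378.11 / √(5863.32 × 55.36) = 378.11 / 569.7310 ≈ 0.6637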